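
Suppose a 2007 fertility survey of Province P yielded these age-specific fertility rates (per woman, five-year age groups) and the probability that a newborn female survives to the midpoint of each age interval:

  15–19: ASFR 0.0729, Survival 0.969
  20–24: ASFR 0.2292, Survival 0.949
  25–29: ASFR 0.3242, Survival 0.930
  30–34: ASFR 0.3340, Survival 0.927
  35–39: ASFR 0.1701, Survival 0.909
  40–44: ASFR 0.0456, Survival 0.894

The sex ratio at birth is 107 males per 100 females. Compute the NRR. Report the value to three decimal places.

Proportion female at birth = 100 / (100 + 107) = 0.48309.
Each age group contributes 5 × ASFR × survival:
  15–19: 5 × 0.0729 × 0.969 = 0.35320
  20–24: 5 × 0.2292 × 0.949 = 1.08755
  25–29: 5 × 0.3242 × 0.930 = 1.50753
  30–34: 5 × 0.3340 × 0.927 = 1.54809
  35–39: 5 × 0.1701 × 0.909 = 0.77310
  40–44: 5 × 0.0456 × 0.894 = 0.20383
Sum = 5.47330
NRR = 0.48309 × 5.47330 = 2.64410
An NRR exceeding 1 indicates intrinsic growth under these rates.

2.644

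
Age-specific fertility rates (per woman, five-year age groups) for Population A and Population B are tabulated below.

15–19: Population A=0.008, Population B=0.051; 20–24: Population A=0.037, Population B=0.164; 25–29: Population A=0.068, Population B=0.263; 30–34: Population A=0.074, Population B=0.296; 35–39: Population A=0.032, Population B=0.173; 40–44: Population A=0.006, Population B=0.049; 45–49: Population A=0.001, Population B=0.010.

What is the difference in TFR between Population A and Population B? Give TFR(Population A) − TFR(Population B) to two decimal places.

Population A:
  Sum of ASFRs = 0.008 + 0.037 + 0.068 + 0.074 + 0.032 + 0.006 + 0.001 = 0.226
  TFR = 5 × 0.226 = 1.13
Population B:
  Sum of ASFRs = 0.051 + 0.164 + 0.263 + 0.296 + 0.173 + 0.049 + 0.010 = 1.006
  TFR = 5 × 1.006 = 5.03
Difference = 1.13 − 5.03 = -3.9

-3.90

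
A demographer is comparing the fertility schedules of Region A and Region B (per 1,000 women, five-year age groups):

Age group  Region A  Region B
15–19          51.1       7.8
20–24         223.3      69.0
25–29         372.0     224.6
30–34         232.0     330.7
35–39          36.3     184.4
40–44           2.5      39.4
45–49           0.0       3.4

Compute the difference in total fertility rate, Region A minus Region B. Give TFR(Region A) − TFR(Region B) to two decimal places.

Region A:
  Sum of ASFRs = 51.1 + 223.3 + 372.0 + 232.0 + 36.3 + 2.5 + 0.0 = 917.2
  TFR = 5 × 917.2 / 1000 = 4.586
Region B:
  Sum of ASFRs = 7.8 + 69.0 + 224.6 + 330.7 + 184.4 + 39.4 + 3.4 = 859.3
  TFR = 5 × 859.3 / 1000 = 4.2965
Difference = 4.586 − 4.2965 = 0.2895

0.29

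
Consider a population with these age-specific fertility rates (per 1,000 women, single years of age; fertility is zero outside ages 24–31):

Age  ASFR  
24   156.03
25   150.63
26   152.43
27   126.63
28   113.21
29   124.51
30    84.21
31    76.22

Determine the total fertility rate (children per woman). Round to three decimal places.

Sum of ASFRs = 156.03 + 150.63 + 152.43 + 126.63 + 113.21 + 124.51 + 84.21 + 76.22 = 983.87
TFR = 983.87 / 1000 = 0.98387

0.984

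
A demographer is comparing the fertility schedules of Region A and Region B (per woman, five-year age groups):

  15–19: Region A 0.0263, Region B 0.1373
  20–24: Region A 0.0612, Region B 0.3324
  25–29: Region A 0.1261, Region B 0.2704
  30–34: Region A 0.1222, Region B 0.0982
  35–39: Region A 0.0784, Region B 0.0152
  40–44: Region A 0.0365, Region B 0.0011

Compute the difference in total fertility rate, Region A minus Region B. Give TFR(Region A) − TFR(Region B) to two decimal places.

Region A:
  Sum of ASFRs = 0.0263 + 0.0612 + 0.1261 + 0.1222 + 0.0784 + 0.0365 = 0.4507
  TFR = 5 × 0.4507 = 2.2535
Region B:
  Sum of ASFRs = 0.1373 + 0.3324 + 0.2704 + 0.0982 + 0.0152 + 0.0011 = 0.8546
  TFR = 5 × 0.8546 = 4.273
Difference = 2.2535 − 4.273 = -2.0195

-2.02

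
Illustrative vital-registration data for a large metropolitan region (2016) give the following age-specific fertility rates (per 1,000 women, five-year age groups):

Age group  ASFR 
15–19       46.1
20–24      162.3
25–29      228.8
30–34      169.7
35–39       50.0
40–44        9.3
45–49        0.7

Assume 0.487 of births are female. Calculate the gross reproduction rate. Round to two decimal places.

1.62

Proportion female at birth = 0.487.
Sum of ASFRs = 46.1 + 162.3 + 228.8 + 169.7 + 50.0 + 9.3 + 0.7 = 666.9
TFR = 5 × 666.9 / 1000 = 3.3345
GRR = 0.487 × 3.3345 = 1.62390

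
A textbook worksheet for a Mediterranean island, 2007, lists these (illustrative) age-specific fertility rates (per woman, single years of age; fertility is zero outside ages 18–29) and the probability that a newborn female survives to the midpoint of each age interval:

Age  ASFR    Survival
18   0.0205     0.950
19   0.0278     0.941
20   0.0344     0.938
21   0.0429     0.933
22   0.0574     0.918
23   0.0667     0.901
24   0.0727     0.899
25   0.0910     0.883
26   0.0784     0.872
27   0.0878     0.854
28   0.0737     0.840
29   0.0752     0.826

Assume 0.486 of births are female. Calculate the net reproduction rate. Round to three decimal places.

Proportion female at birth = 0.486.
Weighting each age-specific rate by interval width and survival:
  18: 1 × 0.0205 × 0.950 = 0.01948
  19: 1 × 0.0278 × 0.941 = 0.02616
  20: 1 × 0.0344 × 0.938 = 0.03227
  21: 1 × 0.0429 × 0.933 = 0.04003
  22: 1 × 0.0574 × 0.918 = 0.05269
  23: 1 × 0.0667 × 0.901 = 0.06010
  24: 1 × 0.0727 × 0.899 = 0.06536
  25: 1 × 0.0910 × 0.883 = 0.08035
  26: 1 × 0.0784 × 0.872 = 0.06836
  27: 1 × 0.0878 × 0.854 = 0.07498
  28: 1 × 0.0737 × 0.840 = 0.06191
  29: 1 × 0.0752 × 0.826 = 0.06212
Sum = 0.64381
NRR = 0.486 × 0.64381 = 0.31289

0.313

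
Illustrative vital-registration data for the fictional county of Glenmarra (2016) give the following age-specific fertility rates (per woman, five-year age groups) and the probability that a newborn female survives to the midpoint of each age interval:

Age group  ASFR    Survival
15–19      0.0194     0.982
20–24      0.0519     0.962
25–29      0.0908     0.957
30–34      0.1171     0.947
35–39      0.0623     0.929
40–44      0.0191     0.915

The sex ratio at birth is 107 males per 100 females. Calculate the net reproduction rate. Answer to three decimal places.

0.826

Proportion female at birth = 100 / (100 + 107) = 0.48309.
Weighting each age-specific rate by interval width and survival:
  15–19: 5 × 0.0194 × 0.982 = 0.09525
  20–24: 5 × 0.0519 × 0.962 = 0.24964
  25–29: 5 × 0.0908 × 0.957 = 0.43448
  30–34: 5 × 0.1171 × 0.947 = 0.55447
  35–39: 5 × 0.0623 × 0.929 = 0.28938
  40–44: 5 × 0.0191 × 0.915 = 0.08738
Sum = 1.71060
NRR = 0.48309 × 1.71060 = 0.82637
With NRR below 1 the population is below replacement fertility.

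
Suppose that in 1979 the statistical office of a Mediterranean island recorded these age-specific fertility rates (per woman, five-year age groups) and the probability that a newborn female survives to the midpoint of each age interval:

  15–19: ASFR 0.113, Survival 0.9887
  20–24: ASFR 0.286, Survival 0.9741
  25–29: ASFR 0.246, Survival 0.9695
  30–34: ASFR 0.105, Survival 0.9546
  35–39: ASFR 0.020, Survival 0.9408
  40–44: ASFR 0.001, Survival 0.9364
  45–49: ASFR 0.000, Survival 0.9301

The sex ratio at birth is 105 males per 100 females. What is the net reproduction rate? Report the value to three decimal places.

1.826

Proportion female at birth = 100 / (100 + 105) = 0.48780.
Each age group contributes 5 × ASFR × survival:
  15–19: 5 × 0.113 × 0.9887 = 0.55862
  20–24: 5 × 0.286 × 0.9741 = 1.39296
  25–29: 5 × 0.246 × 0.9695 = 1.19249
  30–34: 5 × 0.105 × 0.9546 = 0.50117
  35–39: 5 × 0.020 × 0.9408 = 0.09408
  40–44: 5 × 0.001 × 0.9364 = 0.00468
  45–49: 5 × 0.000 × 0.9301 = 0.00000
Sum = 3.74400
NRR = 0.48780 × 3.74400 = 1.82632
An NRR exceeding 1 indicates intrinsic growth under these rates.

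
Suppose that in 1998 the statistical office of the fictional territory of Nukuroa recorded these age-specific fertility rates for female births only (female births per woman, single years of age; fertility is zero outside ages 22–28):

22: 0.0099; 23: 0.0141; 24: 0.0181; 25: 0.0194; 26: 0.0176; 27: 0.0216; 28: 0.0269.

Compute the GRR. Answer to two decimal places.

0.13

Sum of female ASFRs = 0.0099 + 0.0141 + 0.0181 + 0.0194 + 0.0176 + 0.0216 + 0.0269 = 0.1276
GRR = 0.1276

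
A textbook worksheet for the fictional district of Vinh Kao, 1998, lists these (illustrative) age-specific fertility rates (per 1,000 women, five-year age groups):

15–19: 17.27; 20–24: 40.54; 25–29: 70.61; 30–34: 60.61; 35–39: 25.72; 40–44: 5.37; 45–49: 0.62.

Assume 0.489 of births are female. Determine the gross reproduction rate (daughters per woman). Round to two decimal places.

Proportion female at birth = 0.489.
Sum of ASFRs = 17.27 + 40.54 + 70.61 + 60.61 + 25.72 + 5.37 + 0.62 = 220.74
TFR = 5 × 220.74 / 1000 = 1.1037
GRR = 0.489 × 1.1037 = 0.53971

0.54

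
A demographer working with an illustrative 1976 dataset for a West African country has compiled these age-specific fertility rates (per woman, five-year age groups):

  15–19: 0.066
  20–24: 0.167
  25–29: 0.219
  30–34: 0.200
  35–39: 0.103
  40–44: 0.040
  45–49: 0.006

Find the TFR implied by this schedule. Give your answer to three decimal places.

4.005

Sum of ASFRs = 0.066 + 0.167 + 0.219 + 0.200 + 0.103 + 0.040 + 0.006 = 0.801
TFR = 5 × 0.801 = 4.005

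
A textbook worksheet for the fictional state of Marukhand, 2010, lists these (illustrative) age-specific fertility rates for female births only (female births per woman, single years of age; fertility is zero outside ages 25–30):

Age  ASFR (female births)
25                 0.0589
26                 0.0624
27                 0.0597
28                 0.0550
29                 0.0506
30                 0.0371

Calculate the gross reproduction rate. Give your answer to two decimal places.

0.32

Sum of female ASFRs = 0.0589 + 0.0624 + 0.0597 + 0.0550 + 0.0506 + 0.0371 = 0.3237
GRR = 0.3237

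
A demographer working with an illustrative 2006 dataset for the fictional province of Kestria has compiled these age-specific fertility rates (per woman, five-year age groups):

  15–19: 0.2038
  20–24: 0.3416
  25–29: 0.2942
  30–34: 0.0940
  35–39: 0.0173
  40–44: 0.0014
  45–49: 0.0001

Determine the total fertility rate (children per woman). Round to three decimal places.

4.762

Sum of ASFRs = 0.2038 + 0.3416 + 0.2942 + 0.0940 + 0.0173 + 0.0014 + 0.0001 = 0.9524
TFR = 5 × 0.9524 = 4.762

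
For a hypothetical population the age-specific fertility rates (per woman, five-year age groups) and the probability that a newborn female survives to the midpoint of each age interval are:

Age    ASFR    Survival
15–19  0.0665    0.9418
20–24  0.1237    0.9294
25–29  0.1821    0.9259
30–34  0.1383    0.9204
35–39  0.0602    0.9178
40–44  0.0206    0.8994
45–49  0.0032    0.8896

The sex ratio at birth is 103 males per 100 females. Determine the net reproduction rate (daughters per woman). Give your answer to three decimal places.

1.355

Proportion female at birth = 100 / (100 + 103) = 0.49261.
Weighting each age-specific rate by interval width and survival:
  15–19: 5 × 0.0665 × 0.9418 = 0.31315
  20–24: 5 × 0.1237 × 0.9294 = 0.57483
  25–29: 5 × 0.1821 × 0.9259 = 0.84303
  30–34: 5 × 0.1383 × 0.9204 = 0.63646
  35–39: 5 × 0.0602 × 0.9178 = 0.27626
  40–44: 5 × 0.0206 × 0.8994 = 0.09264
  45–49: 5 × 0.0032 × 0.8896 = 0.01423
Sum = 2.75060
NRR = 0.49261 × 2.75060 = 1.35497
An NRR exceeding 1 indicates intrinsic growth under these rates.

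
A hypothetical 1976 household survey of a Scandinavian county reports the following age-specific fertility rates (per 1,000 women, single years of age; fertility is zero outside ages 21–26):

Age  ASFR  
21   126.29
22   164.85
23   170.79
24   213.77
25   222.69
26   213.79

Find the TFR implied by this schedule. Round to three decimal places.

1.112

Sum of ASFRs = 126.29 + 164.85 + 170.79 + 213.77 + 222.69 + 213.79 = 1112.18
TFR = 1112.18 / 1000 = 1.11218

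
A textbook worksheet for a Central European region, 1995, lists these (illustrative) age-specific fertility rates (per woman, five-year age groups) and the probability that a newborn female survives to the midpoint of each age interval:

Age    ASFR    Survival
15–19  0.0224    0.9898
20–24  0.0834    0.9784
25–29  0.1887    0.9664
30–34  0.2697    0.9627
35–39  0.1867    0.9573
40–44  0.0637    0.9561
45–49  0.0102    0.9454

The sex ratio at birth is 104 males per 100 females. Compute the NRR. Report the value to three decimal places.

Proportion female at birth = 100 / (100 + 104) = 0.49020.
Per-age-group product (5 × ASFR × survival probability):
  15–19: 5 × 0.0224 × 0.9898 = 0.11086
  20–24: 5 × 0.0834 × 0.9784 = 0.40799
  25–29: 5 × 0.1887 × 0.9664 = 0.91180
  30–34: 5 × 0.2697 × 0.9627 = 1.29820
  35–39: 5 × 0.1867 × 0.9573 = 0.89364
  40–44: 5 × 0.0637 × 0.9561 = 0.30452
  45–49: 5 × 0.0102 × 0.9454 = 0.04822
Sum = 3.97523
NRR = 0.49020 × 3.97523 = 1.94866

1.949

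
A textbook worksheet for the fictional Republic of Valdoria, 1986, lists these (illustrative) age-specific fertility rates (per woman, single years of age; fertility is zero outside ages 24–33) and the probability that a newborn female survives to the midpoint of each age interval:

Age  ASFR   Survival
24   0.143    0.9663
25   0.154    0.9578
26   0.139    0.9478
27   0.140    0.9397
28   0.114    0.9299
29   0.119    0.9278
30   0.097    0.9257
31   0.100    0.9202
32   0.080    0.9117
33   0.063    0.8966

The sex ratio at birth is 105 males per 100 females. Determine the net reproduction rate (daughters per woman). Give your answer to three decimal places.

Proportion female at birth = 100 / (100 + 105) = 0.48780.
Survival-weighted fertility by age (1·fₓ·Sₓ):
  24: 1 × 0.143 × 0.9663 = 0.13818
  25: 1 × 0.154 × 0.9578 = 0.14750
  26: 1 × 0.139 × 0.9478 = 0.13174
  27: 1 × 0.140 × 0.9397 = 0.13156
  28: 1 × 0.114 × 0.9299 = 0.10601
  29: 1 × 0.119 × 0.9278 = 0.11041
  30: 1 × 0.097 × 0.9257 = 0.08979
  31: 1 × 0.100 × 0.9202 = 0.09202
  32: 1 × 0.080 × 0.9117 = 0.07294
  33: 1 × 0.063 × 0.8966 = 0.05649
Sum = 1.07664
NRR = 0.48780 × 1.07664 = 0.52518

0.525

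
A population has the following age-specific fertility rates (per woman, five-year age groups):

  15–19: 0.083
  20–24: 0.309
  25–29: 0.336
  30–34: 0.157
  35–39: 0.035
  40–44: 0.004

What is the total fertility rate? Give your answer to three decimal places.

4.620

Sum of ASFRs = 0.083 + 0.309 + 0.336 + 0.157 + 0.035 + 0.004 = 0.924
TFR = 5 × 0.924 = 4.62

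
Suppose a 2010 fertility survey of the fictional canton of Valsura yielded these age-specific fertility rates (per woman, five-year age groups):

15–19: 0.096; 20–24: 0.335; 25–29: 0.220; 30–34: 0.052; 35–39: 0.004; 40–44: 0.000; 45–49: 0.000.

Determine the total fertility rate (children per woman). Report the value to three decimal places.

Sum of ASFRs = 0.096 + 0.335 + 0.220 + 0.052 + 0.004 + 0.000 + 0.000 = 0.707
TFR = 5 × 0.707 = 3.535

3.535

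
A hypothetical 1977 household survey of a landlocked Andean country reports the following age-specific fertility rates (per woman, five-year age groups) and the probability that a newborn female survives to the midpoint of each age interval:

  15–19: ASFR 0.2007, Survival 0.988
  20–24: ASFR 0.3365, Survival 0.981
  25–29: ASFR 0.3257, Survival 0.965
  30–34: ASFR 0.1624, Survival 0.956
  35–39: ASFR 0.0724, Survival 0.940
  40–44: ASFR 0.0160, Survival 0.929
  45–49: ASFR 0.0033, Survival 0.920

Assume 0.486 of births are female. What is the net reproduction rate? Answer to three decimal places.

Proportion female at birth = 0.486.
Survival-weighted fertility by age (5·fₓ·Sₓ):
  15–19: 5 × 0.2007 × 0.988 = 0.99146
  20–24: 5 × 0.3365 × 0.981 = 1.65053
  25–29: 5 × 0.3257 × 0.965 = 1.57150
  30–34: 5 × 0.1624 × 0.956 = 0.77627
  35–39: 5 × 0.0724 × 0.940 = 0.34028
  40–44: 5 × 0.0160 × 0.929 = 0.07432
  45–49: 5 × 0.0033 × 0.920 = 0.01518
Sum = 5.41954
NRR = 0.486 × 5.41954 = 2.63390
With NRR above 1 the population is above replacement fertility.

2.634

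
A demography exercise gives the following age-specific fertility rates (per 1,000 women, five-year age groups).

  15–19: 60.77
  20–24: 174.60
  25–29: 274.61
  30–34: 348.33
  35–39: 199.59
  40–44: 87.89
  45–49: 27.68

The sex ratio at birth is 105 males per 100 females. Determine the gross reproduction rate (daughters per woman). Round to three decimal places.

2.862

Proportion female at birth = 100 / (100 + 105) = 0.48780.
Sum of ASFRs = 60.77 + 174.60 + 274.61 + 348.33 + 199.59 + 87.89 + 27.68 = 1173.47
TFR = 5 × 1173.47 / 1000 = 5.86735
GRR = 0.48780 × 5.86735 = 2.86209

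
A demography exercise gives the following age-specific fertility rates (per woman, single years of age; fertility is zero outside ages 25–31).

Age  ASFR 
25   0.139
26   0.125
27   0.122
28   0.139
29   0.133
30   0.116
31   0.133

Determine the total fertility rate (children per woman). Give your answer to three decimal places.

0.907

Sum of ASFRs = 0.139 + 0.125 + 0.122 + 0.139 + 0.133 + 0.116 + 0.133 = 0.907
TFR = 0.907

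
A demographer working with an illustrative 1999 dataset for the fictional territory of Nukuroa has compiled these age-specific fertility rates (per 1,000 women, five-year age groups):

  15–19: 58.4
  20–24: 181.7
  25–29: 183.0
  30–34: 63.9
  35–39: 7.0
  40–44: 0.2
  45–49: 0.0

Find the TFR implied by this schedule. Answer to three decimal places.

2.471

Sum of ASFRs = 58.4 + 181.7 + 183.0 + 63.9 + 7.0 + 0.2 + 0.0 = 494.2
TFR = 5 × 494.2 / 1000 = 2.471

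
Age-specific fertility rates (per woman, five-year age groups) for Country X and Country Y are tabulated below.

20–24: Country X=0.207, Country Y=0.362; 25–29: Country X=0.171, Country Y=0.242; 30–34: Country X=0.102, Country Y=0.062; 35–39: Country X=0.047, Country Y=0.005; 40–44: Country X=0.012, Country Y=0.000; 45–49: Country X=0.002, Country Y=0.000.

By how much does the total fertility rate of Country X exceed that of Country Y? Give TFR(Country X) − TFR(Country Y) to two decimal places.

-0.65

Country X:
  Sum of ASFRs = 0.207 + 0.171 + 0.102 + 0.047 + 0.012 + 0.002 = 0.541
  TFR = 5 × 0.541 = 2.705
Country Y:
  Sum of ASFRs = 0.362 + 0.242 + 0.062 + 0.005 + 0.000 + 0.000 = 0.671
  TFR = 5 × 0.671 = 3.355
Difference = 2.705 − 3.355 = -0.65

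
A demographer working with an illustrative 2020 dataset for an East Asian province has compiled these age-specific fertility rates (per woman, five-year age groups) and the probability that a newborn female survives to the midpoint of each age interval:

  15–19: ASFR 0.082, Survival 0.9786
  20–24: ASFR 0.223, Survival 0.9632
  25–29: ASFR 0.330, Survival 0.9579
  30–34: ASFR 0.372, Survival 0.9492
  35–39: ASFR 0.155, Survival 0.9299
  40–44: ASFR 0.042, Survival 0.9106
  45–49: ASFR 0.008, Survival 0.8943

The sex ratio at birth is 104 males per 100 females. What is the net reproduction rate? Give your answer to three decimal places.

2.828

Proportion female at birth = 100 / (100 + 104) = 0.49020.
Each age group contributes 5 × ASFR × survival:
  15–19: 5 × 0.082 × 0.9786 = 0.40123
  20–24: 5 × 0.223 × 0.9632 = 1.07397
  25–29: 5 × 0.330 × 0.9579 = 1.58054
  30–34: 5 × 0.372 × 0.9492 = 1.76551
  35–39: 5 × 0.155 × 0.9299 = 0.72067
  40–44: 5 × 0.042 × 0.9106 = 0.19123
  45–49: 5 × 0.008 × 0.8943 = 0.03577
Sum = 5.76892
NRR = 0.49020 × 5.76892 = 2.82792
An NRR exceeding 1 indicates intrinsic growth under these rates.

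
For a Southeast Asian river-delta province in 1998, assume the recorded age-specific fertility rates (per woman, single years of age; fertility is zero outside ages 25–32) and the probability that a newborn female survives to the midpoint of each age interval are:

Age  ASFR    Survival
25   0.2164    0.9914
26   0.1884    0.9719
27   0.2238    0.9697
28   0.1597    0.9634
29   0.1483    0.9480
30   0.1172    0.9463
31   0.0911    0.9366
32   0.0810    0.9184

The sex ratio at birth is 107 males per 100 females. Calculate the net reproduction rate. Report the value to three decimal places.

0.570

Proportion female at birth = 100 / (100 + 107) = 0.48309.
Weighting each age-specific rate by interval width and survival:
  25: 1 × 0.2164 × 0.9914 = 0.21454
  26: 1 × 0.1884 × 0.9719 = 0.18311
  27: 1 × 0.2238 × 0.9697 = 0.21702
  28: 1 × 0.1597 × 0.9634 = 0.15385
  29: 1 × 0.1483 × 0.9480 = 0.14059
  30: 1 × 0.1172 × 0.9463 = 0.11091
  31: 1 × 0.0911 × 0.9366 = 0.08532
  32: 1 × 0.0810 × 0.9184 = 0.07439
Sum = 1.17973
NRR = 0.48309 × 1.17973 = 0.56992
With NRR below 1 the population is below replacement fertility.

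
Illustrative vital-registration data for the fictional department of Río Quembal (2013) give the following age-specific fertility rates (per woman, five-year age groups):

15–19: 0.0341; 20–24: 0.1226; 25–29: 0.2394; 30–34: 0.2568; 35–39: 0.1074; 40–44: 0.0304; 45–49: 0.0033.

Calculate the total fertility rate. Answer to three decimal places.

3.970

Sum of ASFRs = 0.0341 + 0.1226 + 0.2394 + 0.2568 + 0.1074 + 0.0304 + 0.0033 = 0.7940
TFR = 5 × 0.7940 = 3.97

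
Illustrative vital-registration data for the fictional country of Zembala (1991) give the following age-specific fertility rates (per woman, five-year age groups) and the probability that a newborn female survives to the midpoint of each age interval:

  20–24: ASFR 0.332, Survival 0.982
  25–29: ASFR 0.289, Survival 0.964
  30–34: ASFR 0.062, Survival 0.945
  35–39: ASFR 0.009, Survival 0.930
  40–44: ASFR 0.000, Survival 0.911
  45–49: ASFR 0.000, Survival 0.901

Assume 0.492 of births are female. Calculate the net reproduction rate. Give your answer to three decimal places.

1.652

Proportion female at birth = 0.492.
Survival-weighted fertility by age (5·fₓ·Sₓ):
  20–24: 5 × 0.332 × 0.982 = 1.63012
  25–29: 5 × 0.289 × 0.964 = 1.39298
  30–34: 5 × 0.062 × 0.945 = 0.29295
  35–39: 5 × 0.009 × 0.930 = 0.04185
  40–44: 5 × 0.000 × 0.911 = 0.00000
  45–49: 5 × 0.000 × 0.901 = 0.00000
Sum = 3.35790
NRR = 0.492 × 3.35790 = 1.65209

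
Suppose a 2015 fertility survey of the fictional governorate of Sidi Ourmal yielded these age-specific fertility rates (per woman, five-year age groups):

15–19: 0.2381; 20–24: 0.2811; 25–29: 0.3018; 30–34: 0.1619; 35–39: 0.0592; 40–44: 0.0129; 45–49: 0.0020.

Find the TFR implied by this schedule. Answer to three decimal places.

Sum of ASFRs = 0.2381 + 0.2811 + 0.3018 + 0.1619 + 0.0592 + 0.0129 + 0.0020 = 1.0570
TFR = 5 × 1.0570 = 5.285

5.285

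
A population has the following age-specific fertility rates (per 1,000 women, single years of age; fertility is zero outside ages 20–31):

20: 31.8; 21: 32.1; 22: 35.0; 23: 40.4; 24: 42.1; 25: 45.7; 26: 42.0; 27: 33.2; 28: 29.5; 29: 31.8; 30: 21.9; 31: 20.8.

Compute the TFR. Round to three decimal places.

Sum of ASFRs = 31.8 + 32.1 + 35.0 + 40.4 + 42.1 + 45.7 + 42.0 + 33.2 + 29.5 + 31.8 + 21.9 + 20.8 = 406.3
TFR = 406.3 / 1000 = 0.4063

0.406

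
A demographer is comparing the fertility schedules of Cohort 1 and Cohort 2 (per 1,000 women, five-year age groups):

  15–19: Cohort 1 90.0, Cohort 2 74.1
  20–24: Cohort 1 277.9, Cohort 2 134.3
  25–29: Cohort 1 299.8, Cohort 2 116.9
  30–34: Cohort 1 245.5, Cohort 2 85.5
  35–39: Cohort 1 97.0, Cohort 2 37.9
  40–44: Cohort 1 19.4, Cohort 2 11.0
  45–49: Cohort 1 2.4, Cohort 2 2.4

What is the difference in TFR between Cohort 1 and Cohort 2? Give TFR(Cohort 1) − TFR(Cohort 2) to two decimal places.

Cohort 1:
  Sum of ASFRs = 90.0 + 277.9 + 299.8 + 245.5 + 97.0 + 19.4 + 2.4 = 1032.0
  TFR = 5 × 1032.0 / 1000 = 5.16
Cohort 2:
  Sum of ASFRs = 74.1 + 134.3 + 116.9 + 85.5 + 37.9 + 11.0 + 2.4 = 462.1
  TFR = 5 × 462.1 / 1000 = 2.3105
Difference = 5.16 − 2.3105 = 2.8495

2.85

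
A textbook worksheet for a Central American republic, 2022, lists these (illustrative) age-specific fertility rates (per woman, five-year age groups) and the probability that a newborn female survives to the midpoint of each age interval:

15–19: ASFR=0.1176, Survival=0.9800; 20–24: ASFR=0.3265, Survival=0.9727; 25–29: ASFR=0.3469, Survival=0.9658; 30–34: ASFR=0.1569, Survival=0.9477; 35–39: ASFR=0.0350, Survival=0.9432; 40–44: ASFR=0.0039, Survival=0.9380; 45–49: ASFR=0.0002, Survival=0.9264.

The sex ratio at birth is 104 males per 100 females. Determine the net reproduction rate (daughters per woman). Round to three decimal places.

2.337

Proportion female at birth = 100 / (100 + 104) = 0.49020.
Each age group contributes 5 × ASFR × survival:
  15–19: 5 × 0.1176 × 0.9800 = 0.57624
  20–24: 5 × 0.3265 × 0.9727 = 1.58793
  25–29: 5 × 0.3469 × 0.9658 = 1.67518
  30–34: 5 × 0.1569 × 0.9477 = 0.74347
  35–39: 5 × 0.0350 × 0.9432 = 0.16506
  40–44: 5 × 0.0039 × 0.9380 = 0.01829
  45–49: 5 × 0.0002 × 0.9264 = 0.00093
Sum = 4.76710
NRR = 0.49020 × 4.76710 = 2.33683
An NRR exceeding 1 indicates intrinsic growth under these rates.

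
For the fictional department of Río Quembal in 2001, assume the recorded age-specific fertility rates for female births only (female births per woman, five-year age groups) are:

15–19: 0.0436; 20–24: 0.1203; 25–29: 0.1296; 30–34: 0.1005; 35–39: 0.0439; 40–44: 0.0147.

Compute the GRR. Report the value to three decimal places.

Sum of female ASFRs = 0.0436 + 0.1203 + 0.1296 + 0.1005 + 0.0439 + 0.0147 = 0.4526
GRR = 5 × 0.4526 = 2.263

2.263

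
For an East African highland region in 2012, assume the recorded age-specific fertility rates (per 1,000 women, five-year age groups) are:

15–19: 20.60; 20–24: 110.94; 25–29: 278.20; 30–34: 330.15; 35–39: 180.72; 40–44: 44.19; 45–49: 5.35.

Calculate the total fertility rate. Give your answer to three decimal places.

Sum of ASFRs = 20.60 + 110.94 + 278.20 + 330.15 + 180.72 + 44.19 + 5.35 = 970.15
TFR = 5 × 970.15 / 1000 = 4.85075

4.851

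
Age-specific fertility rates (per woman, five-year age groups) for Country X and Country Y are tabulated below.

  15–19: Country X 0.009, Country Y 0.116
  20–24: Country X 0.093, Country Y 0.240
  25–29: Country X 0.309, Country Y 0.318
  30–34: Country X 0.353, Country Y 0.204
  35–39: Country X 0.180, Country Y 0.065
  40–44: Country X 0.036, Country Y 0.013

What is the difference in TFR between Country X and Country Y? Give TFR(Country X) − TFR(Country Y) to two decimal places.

Country X:
  Sum of ASFRs = 0.009 + 0.093 + 0.309 + 0.353 + 0.180 + 0.036 = 0.980
  TFR = 5 × 0.980 = 4.9
Country Y:
  Sum of ASFRs = 0.116 + 0.240 + 0.318 + 0.204 + 0.065 + 0.013 = 0.956
  TFR = 5 × 0.956 = 4.78
Difference = 4.9 − 4.78 = 0.12

0.12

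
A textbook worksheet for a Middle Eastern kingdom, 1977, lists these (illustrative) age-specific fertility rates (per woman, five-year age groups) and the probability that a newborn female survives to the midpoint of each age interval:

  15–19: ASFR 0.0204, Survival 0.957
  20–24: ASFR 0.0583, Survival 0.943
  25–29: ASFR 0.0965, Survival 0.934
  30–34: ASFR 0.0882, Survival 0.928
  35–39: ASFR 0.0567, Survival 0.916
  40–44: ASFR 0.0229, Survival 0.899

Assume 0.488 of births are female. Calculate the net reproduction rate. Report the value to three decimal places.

0.778

Proportion female at birth = 0.488.
Each age group contributes 5 × ASFR × survival:
  15–19: 5 × 0.0204 × 0.957 = 0.09761
  20–24: 5 × 0.0583 × 0.943 = 0.27488
  25–29: 5 × 0.0965 × 0.934 = 0.45066
  30–34: 5 × 0.0882 × 0.928 = 0.40925
  35–39: 5 × 0.0567 × 0.916 = 0.25969
  40–44: 5 × 0.0229 × 0.899 = 0.10294
Sum = 1.59503
NRR = 0.488 × 1.59503 = 0.77837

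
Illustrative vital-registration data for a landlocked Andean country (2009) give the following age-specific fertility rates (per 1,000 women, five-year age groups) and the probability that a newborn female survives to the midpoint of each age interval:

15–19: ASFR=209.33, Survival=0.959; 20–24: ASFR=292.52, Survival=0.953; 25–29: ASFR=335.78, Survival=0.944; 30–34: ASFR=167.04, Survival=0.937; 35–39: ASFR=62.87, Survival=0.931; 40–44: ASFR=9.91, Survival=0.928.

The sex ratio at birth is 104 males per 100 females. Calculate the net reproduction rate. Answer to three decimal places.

2.502

Proportion female at birth = 100 / (100 + 104) = 0.49020.
Survival-weighted fertility by age (5·fₓ·Sₓ):
  15–19: 5 × 209.33/1000 × 0.959 = 1.00374
  20–24: 5 × 292.52/1000 × 0.953 = 1.39386
  25–29: 5 × 335.78/1000 × 0.944 = 1.58488
  30–34: 5 × 167.04/1000 × 0.937 = 0.78258
  35–39: 5 × 62.87/1000 × 0.931 = 0.29266
  40–44: 5 × 9.91/1000 × 0.928 = 0.04598
Sum = 5.10370
NRR = 0.49020 × 5.10370 = 2.50183
An NRR exceeding 1 indicates intrinsic growth under these rates.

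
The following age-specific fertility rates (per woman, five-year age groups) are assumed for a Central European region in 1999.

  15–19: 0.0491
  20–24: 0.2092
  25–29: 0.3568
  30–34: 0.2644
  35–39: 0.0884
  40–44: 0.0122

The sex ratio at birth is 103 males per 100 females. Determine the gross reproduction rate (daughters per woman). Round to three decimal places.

2.414

Proportion female at birth = 100 / (100 + 103) = 0.49261.
Sum of ASFRs = 0.0491 + 0.2092 + 0.3568 + 0.2644 + 0.0884 + 0.0122 = 0.9801
TFR = 5 × 0.9801 = 4.9005
GRR = 0.49261 × 4.9005 = 2.41404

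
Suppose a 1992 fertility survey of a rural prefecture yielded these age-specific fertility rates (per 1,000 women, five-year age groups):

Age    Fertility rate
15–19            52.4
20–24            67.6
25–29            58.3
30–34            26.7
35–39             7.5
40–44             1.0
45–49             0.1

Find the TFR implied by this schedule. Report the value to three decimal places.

Sum of ASFRs = 52.4 + 67.6 + 58.3 + 26.7 + 7.5 + 1.0 + 0.1 = 213.6
TFR = 5 × 213.6 / 1000 = 1.068

1.068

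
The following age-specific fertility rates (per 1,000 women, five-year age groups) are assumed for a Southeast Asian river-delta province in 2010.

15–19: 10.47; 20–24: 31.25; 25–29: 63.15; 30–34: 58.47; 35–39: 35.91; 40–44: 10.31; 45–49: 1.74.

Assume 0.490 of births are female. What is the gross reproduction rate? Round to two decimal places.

0.52

Proportion female at birth = 0.490.
Sum of ASFRs = 10.47 + 31.25 + 63.15 + 58.47 + 35.91 + 10.31 + 1.74 = 211.30
TFR = 5 × 211.30 / 1000 = 1.0565
GRR = 0.490 × 1.0565 = 0.51769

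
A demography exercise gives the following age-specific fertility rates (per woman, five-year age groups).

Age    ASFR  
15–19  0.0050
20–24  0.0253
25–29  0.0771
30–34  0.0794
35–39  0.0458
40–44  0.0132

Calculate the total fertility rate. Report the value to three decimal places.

Sum of ASFRs = 0.0050 + 0.0253 + 0.0771 + 0.0794 + 0.0458 + 0.0132 = 0.2458
TFR = 5 × 0.2458 = 1.229

1.229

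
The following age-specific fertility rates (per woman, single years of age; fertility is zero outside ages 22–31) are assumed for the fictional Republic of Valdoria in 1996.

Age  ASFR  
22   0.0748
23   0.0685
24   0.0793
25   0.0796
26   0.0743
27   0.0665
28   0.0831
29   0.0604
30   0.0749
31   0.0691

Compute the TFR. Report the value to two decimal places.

0.73

Sum of ASFRs = 0.0748 + 0.0685 + 0.0793 + 0.0796 + 0.0743 + 0.0665 + 0.0831 + 0.0604 + 0.0749 + 0.0691 = 0.7305
TFR = 0.7305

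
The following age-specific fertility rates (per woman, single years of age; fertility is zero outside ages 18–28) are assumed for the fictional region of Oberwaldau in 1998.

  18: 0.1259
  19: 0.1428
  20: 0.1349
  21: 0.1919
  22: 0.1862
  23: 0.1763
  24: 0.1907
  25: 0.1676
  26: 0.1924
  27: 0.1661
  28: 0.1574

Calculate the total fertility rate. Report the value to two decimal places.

Sum of ASFRs = 0.1259 + 0.1428 + 0.1349 + 0.1919 + 0.1862 + 0.1763 + 0.1907 + 0.1676 + 0.1924 + 0.1661 + 0.1574 = 1.8322
TFR = 1.8322

1.83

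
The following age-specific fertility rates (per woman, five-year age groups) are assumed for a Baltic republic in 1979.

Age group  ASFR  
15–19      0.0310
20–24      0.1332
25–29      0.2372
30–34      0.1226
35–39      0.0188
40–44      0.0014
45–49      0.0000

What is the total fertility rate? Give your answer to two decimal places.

2.72

Sum of ASFRs = 0.0310 + 0.1332 + 0.2372 + 0.1226 + 0.0188 + 0.0014 + 0.0000 = 0.5442
TFR = 5 × 0.5442 = 2.721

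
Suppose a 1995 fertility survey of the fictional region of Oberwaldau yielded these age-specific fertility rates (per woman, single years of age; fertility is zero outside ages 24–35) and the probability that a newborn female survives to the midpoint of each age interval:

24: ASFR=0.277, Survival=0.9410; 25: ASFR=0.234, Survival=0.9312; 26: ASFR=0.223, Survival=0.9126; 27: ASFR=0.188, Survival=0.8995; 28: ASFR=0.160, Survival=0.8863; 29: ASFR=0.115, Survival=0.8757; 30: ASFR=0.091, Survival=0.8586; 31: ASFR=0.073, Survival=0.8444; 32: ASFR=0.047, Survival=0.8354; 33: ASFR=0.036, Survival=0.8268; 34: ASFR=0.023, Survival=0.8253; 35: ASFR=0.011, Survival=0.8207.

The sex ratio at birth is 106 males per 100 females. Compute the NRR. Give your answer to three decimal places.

Proportion female at birth = 100 / (100 + 106) = 0.48544.
Weighting each age-specific rate by interval width and survival:
  24: 1 × 0.277 × 0.9410 = 0.26066
  25: 1 × 0.234 × 0.9312 = 0.21790
  26: 1 × 0.223 × 0.9126 = 0.20351
  27: 1 × 0.188 × 0.8995 = 0.16911
  28: 1 × 0.160 × 0.8863 = 0.14181
  29: 1 × 0.115 × 0.8757 = 0.10071
  30: 1 × 0.091 × 0.8586 = 0.07813
  31: 1 × 0.073 × 0.8444 = 0.06164
  32: 1 × 0.047 × 0.8354 = 0.03926
  33: 1 × 0.036 × 0.8268 = 0.02976
  34: 1 × 0.023 × 0.8253 = 0.01898
  35: 1 × 0.011 × 0.8207 = 0.00903
Sum = 1.33050
NRR = 0.48544 × 1.33050 = 0.64588

0.646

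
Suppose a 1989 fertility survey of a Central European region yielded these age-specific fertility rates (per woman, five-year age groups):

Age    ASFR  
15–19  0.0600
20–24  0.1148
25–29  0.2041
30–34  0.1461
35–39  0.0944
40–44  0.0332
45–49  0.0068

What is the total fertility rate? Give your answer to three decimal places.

Sum of ASFRs = 0.0600 + 0.1148 + 0.2041 + 0.1461 + 0.0944 + 0.0332 + 0.0068 = 0.6594
TFR = 5 × 0.6594 = 3.297

3.297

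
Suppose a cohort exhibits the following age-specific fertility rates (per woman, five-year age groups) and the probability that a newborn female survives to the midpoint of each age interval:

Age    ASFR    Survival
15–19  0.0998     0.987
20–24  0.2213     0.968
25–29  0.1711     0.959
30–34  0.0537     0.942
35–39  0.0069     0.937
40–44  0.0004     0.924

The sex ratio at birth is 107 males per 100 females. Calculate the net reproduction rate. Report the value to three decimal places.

1.290

Proportion female at birth = 100 / (100 + 107) = 0.48309.
Per-age-group product (5 × ASFR × survival probability):
  15–19: 5 × 0.0998 × 0.987 = 0.49251
  20–24: 5 × 0.2213 × 0.968 = 1.07109
  25–29: 5 × 0.1711 × 0.959 = 0.82042
  30–34: 5 × 0.0537 × 0.942 = 0.25293
  35–39: 5 × 0.0069 × 0.937 = 0.03233
  40–44: 5 × 0.0004 × 0.924 = 0.00185
Sum = 2.67113
NRR = 0.48309 × 2.67113 = 1.29040
NRR > 1, so each generation more than replaces itself.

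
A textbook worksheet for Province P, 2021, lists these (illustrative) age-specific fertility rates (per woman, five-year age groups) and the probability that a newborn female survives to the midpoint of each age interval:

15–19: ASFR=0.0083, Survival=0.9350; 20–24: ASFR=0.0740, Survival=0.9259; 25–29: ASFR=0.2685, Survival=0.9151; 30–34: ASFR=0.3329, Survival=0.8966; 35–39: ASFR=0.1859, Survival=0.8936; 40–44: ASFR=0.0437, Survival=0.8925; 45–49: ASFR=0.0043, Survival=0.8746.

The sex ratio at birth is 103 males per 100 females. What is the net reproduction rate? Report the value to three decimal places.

2.043

Proportion female at birth = 100 / (100 + 103) = 0.49261.
Weighting each age-specific rate by interval width and survival:
  15–19: 5 × 0.0083 × 0.9350 = 0.03880
  20–24: 5 × 0.0740 × 0.9259 = 0.34258
  25–29: 5 × 0.2685 × 0.9151 = 1.22852
  30–34: 5 × 0.3329 × 0.8966 = 1.49239
  35–39: 5 × 0.1859 × 0.8936 = 0.83060
  40–44: 5 × 0.0437 × 0.8925 = 0.19501
  45–49: 5 × 0.0043 × 0.8746 = 0.01880
Sum = 4.14670
NRR = 0.49261 × 4.14670 = 2.04271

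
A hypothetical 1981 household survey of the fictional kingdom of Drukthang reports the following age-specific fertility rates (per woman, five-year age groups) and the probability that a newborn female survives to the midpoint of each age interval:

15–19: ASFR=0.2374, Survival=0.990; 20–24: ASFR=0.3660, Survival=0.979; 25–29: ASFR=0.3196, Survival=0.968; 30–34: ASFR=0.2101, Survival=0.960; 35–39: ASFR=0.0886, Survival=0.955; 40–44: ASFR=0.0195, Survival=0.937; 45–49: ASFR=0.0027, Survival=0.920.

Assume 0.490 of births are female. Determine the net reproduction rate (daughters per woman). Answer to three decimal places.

Proportion female at birth = 0.490.
Per-age-group product (5 × ASFR × survival probability):
  15–19: 5 × 0.2374 × 0.990 = 1.17513
  20–24: 5 × 0.3660 × 0.979 = 1.79157
  25–29: 5 × 0.3196 × 0.968 = 1.54686
  30–34: 5 × 0.2101 × 0.960 = 1.00848
  35–39: 5 × 0.0886 × 0.955 = 0.42307
  40–44: 5 × 0.0195 × 0.937 = 0.09136
  45–49: 5 × 0.0027 × 0.920 = 0.01242
Sum = 6.04889
NRR = 0.490 × 6.04889 = 2.96396
An NRR exceeding 1 indicates intrinsic growth under these rates.

2.964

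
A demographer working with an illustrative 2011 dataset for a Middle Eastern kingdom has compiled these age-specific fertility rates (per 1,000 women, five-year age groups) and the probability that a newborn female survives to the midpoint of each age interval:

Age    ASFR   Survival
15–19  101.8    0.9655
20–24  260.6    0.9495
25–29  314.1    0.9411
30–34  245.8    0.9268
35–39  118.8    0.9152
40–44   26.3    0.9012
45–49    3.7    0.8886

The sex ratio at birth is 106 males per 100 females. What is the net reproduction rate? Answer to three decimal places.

2.439

Proportion female at birth = 100 / (100 + 106) = 0.48544.
Per-age-group product (5 × ASFR × survival probability):
  15–19: 5 × 101.8/1000 × 0.9655 = 0.49144
  20–24: 5 × 260.6/1000 × 0.9495 = 1.23720
  25–29: 5 × 314.1/1000 × 0.9411 = 1.47800
  30–34: 5 × 245.8/1000 × 0.9268 = 1.13904
  35–39: 5 × 118.8/1000 × 0.9152 = 0.54363
  40–44: 5 × 26.3/1000 × 0.9012 = 0.11851
  45–49: 5 × 3.7/1000 × 0.8886 = 0.01644
Sum = 5.02426
NRR = 0.48544 × 5.02426 = 2.43898
An NRR exceeding 1 indicates intrinsic growth under these rates.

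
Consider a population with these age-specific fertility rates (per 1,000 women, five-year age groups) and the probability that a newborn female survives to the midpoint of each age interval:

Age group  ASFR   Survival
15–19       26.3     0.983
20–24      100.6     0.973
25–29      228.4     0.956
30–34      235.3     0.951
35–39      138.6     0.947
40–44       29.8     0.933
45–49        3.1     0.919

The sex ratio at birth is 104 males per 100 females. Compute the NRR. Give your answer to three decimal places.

Proportion female at birth = 100 / (100 + 104) = 0.49020.
Per-age-group product (5 × ASFR × survival probability):
  15–19: 5 × 26.3/1000 × 0.983 = 0.12926
  20–24: 5 × 100.6/1000 × 0.973 = 0.48942
  25–29: 5 × 228.4/1000 × 0.956 = 1.09175
  30–34: 5 × 235.3/1000 × 0.951 = 1.11885
  35–39: 5 × 138.6/1000 × 0.947 = 0.65627
  40–44: 5 × 29.8/1000 × 0.933 = 0.13902
  45–49: 5 × 3.1/1000 × 0.919 = 0.01424
Sum = 3.63881
NRR = 0.49020 × 3.63881 = 1.78374
NRR > 1, so each generation more than replaces itself.

1.784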